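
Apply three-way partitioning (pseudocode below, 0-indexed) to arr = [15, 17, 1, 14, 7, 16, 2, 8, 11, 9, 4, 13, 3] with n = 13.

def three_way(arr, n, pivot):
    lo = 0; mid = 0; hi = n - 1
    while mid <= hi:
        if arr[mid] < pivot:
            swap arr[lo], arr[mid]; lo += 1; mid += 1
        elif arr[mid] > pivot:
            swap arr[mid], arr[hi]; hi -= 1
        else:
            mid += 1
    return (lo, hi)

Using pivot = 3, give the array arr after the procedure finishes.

[2, 1, 3, 7, 16, 14, 8, 11, 9, 4, 13, 17, 15]

lo=0 mid=0 hi=12
15>3: swap(0,12), hi=11 ⇒ [3, 17, 1, 14, 7, 16, 2, 8, 11, 9, 4, 13, 15]
3=3: mid=1
17>3: swap(1,11), hi=10 ⇒ [3, 13, 1, 14, 7, 16, 2, 8, 11, 9, 4, 17, 15]
13>3: swap(1,10), hi=9 ⇒ [3, 4, 1, 14, 7, 16, 2, 8, 11, 9, 13, 17, 15]
4>3: swap(1,9), hi=8 ⇒ [3, 9, 1, 14, 7, 16, 2, 8, 11, 4, 13, 17, 15]
9>3: swap(1,8), hi=7 ⇒ [3, 11, 1, 14, 7, 16, 2, 8, 9, 4, 13, 17, 15]
11>3: swap(1,7), hi=6 ⇒ [3, 8, 1, 14, 7, 16, 2, 11, 9, 4, 13, 17, 15]
8>3: swap(1,6), hi=5 ⇒ [3, 2, 1, 14, 7, 16, 8, 11, 9, 4, 13, 17, 15]
2<3: swap(0,1), lo=1 mid=2 ⇒ [2, 3, 1, 14, 7, 16, 8, 11, 9, 4, 13, 17, 15]
1<3: swap(1,2), lo=2 mid=3 ⇒ [2, 1, 3, 14, 7, 16, 8, 11, 9, 4, 13, 17, 15]
14>3: swap(3,5), hi=4 ⇒ [2, 1, 3, 16, 7, 14, 8, 11, 9, 4, 13, 17, 15]
16>3: swap(3,4), hi=3 ⇒ [2, 1, 3, 7, 16, 14, 8, 11, 9, 4, 13, 17, 15]
7>3: swap(3,3), hi=2 ⇒ [2, 1, 3, 7, 16, 14, 8, 11, 9, 4, 13, 17, 15]
done. lo=2 hi=2; arr=[2, 1, 3, 7, 16, 14, 8, 11, 9, 4, 13, 17, 15]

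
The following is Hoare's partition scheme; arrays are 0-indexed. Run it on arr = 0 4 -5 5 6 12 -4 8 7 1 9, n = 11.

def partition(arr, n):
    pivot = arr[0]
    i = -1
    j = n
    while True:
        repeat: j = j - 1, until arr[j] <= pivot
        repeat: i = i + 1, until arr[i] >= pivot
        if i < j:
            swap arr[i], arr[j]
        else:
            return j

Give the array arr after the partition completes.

pivot = arr[0] = 0; i = -1, j = 11
j→6 (arr[6]=-4≤0), i→0 (arr[0]=0≥0); i<j, swap → -4 4 -5 5 6 12 0 8 7 1 9
j→2 (arr[2]=-5≤0), i→1 (arr[1]=4≥0); i<j, swap → -4 -5 4 5 6 12 0 8 7 1 9
j→1, i→2; i≥j, return j=1. arr = -4 -5 4 5 6 12 0 8 7 1 9

-4 -5 4 5 6 12 0 8 7 1 9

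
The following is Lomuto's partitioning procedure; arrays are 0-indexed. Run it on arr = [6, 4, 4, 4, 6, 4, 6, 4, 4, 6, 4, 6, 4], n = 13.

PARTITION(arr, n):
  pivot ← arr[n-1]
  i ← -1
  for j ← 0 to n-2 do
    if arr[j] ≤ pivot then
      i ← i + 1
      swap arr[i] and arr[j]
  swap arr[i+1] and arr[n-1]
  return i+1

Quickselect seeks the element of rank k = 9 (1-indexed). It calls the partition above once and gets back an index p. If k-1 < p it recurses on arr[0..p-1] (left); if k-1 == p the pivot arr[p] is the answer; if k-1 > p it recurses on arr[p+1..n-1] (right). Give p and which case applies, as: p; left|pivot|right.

7; right

pivot = arr[12] = 4; i = -1
j=0: arr[0]=6 > 4 → no swap
j=1: arr[1]=4 ≤ 4 → i=0, swap arr[0],arr[1] → [4, 6, 4, 4, 6, 4, 6, 4, 4, 6, 4, 6, 4]
j=2: arr[2]=4 ≤ 4 → i=1, swap arr[1],arr[2] → [4, 4, 6, 4, 6, 4, 6, 4, 4, 6, 4, 6, 4]
j=3: arr[3]=4 ≤ 4 → i=2, swap arr[2],arr[3] → [4, 4, 4, 6, 6, 4, 6, 4, 4, 6, 4, 6, 4]
j=4: arr[4]=6 > 4 → no swap
j=5: arr[5]=4 ≤ 4 → i=3, swap arr[3],arr[5] → [4, 4, 4, 4, 6, 6, 6, 4, 4, 6, 4, 6, 4]
j=6: arr[6]=6 > 4 → no swap
j=7: arr[7]=4 ≤ 4 → i=4, swap arr[4],arr[7] → [4, 4, 4, 4, 4, 6, 6, 6, 4, 6, 4, 6, 4]
j=8: arr[8]=4 ≤ 4 → i=5, swap arr[5],arr[8] → [4, 4, 4, 4, 4, 4, 6, 6, 6, 6, 4, 6, 4]
j=9: arr[9]=6 > 4 → no swap
j=10: arr[10]=4 ≤ 4 → i=6, swap arr[6],arr[10] → [4, 4, 4, 4, 4, 4, 4, 6, 6, 6, 6, 6, 4]
j=11: arr[11]=6 > 4 → no swap
final swap arr[7],arr[12] → [4, 4, 4, 4, 4, 4, 4, 4, 6, 6, 6, 6, 6]; return 7
p = 7; k-1 = 8 > 7 ⇒ right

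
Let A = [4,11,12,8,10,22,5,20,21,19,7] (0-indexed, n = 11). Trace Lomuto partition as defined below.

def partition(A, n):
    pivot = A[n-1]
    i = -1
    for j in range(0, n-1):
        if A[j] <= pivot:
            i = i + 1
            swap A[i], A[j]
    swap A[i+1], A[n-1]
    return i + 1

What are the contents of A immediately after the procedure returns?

[4,5,7,8,10,22,11,20,21,19,12]

pivot=7, i=-1
j=0: 4≤7, i=0, swap(0,0) ⇒ [4,11,12,8,10,22,5,20,21,19,7]
j=1: 11>7, skip
j=2: 12>7, skip
j=3: 8>7, skip
j=4: 10>7, skip
j=5: 22>7, skip
j=6: 5≤7, i=1, swap(1,6) ⇒ [4,5,12,8,10,22,11,20,21,19,7]
j=7: 20>7, skip
j=8: 21>7, skip
j=9: 19>7, skip
swap(2,10) ⇒ [4,5,7,8,10,22,11,20,21,19,12]; return 2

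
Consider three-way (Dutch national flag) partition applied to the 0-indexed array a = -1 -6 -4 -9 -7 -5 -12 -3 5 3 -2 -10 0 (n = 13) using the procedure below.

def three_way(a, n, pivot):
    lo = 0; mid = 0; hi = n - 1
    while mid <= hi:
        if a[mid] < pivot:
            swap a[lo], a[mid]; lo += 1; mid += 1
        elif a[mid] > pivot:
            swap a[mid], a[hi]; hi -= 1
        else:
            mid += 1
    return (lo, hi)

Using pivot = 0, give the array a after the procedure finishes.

lo=0 mid=0 hi=12
-1<0: swap(0,0), lo=1 mid=1 ⇒ -1 -6 -4 -9 -7 -5 -12 -3 5 3 -2 -10 0
-6<0: swap(1,1), lo=2 mid=2 ⇒ -1 -6 -4 -9 -7 -5 -12 -3 5 3 -2 -10 0
-4<0: swap(2,2), lo=3 mid=3 ⇒ -1 -6 -4 -9 -7 -5 -12 -3 5 3 -2 -10 0
-9<0: swap(3,3), lo=4 mid=4 ⇒ -1 -6 -4 -9 -7 -5 -12 -3 5 3 -2 -10 0
-7<0: swap(4,4), lo=5 mid=5 ⇒ -1 -6 -4 -9 -7 -5 -12 -3 5 3 -2 -10 0
-5<0: swap(5,5), lo=6 mid=6 ⇒ -1 -6 -4 -9 -7 -5 -12 -3 5 3 -2 -10 0
-12<0: swap(6,6), lo=7 mid=7 ⇒ -1 -6 -4 -9 -7 -5 -12 -3 5 3 -2 -10 0
-3<0: swap(7,7), lo=8 mid=8 ⇒ -1 -6 -4 -9 -7 -5 -12 -3 5 3 -2 -10 0
5>0: swap(8,12), hi=11 ⇒ -1 -6 -4 -9 -7 -5 -12 -3 0 3 -2 -10 5
0=0: mid=9
3>0: swap(9,11), hi=10 ⇒ -1 -6 -4 -9 -7 -5 -12 -3 0 -10 -2 3 5
-10<0: swap(8,9), lo=9 mid=10 ⇒ -1 -6 -4 -9 -7 -5 -12 -3 -10 0 -2 3 5
-2<0: swap(9,10), lo=10 mid=11 ⇒ -1 -6 -4 -9 -7 -5 -12 -3 -10 -2 0 3 5
done. lo=10 hi=10; a=-1 -6 -4 -9 -7 -5 -12 -3 -10 -2 0 3 5

-1 -6 -4 -9 -7 -5 -12 -3 -10 -2 0 3 5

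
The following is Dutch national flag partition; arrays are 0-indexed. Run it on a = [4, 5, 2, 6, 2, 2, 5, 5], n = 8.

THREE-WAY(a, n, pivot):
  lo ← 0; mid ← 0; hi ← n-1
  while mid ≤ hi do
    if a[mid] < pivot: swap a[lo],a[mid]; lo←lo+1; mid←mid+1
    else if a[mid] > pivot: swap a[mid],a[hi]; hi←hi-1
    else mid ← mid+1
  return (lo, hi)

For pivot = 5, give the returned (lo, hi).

pivot = 5; lo=0, mid=0, hi=7
a[mid]=4<5: swap a[0],a[0]; lo=1,mid=1 → [4, 5, 2, 6, 2, 2, 5, 5]
a[mid]=5=5: mid=2
a[mid]=2<5: swap a[1],a[2]; lo=2,mid=3 → [4, 2, 5, 6, 2, 2, 5, 5]
a[mid]=6>5: swap a[3],a[7]; hi=6 → [4, 2, 5, 5, 2, 2, 5, 6]
a[mid]=5=5: mid=4
a[mid]=2<5: swap a[2],a[4]; lo=3,mid=5 → [4, 2, 2, 5, 5, 2, 5, 6]
a[mid]=2<5: swap a[3],a[5]; lo=4,mid=6 → [4, 2, 2, 2, 5, 5, 5, 6]
a[mid]=5=5: mid=7
end: lo=4, hi=6; a = [4, 2, 2, 2, 5, 5, 5, 6]

(4, 6)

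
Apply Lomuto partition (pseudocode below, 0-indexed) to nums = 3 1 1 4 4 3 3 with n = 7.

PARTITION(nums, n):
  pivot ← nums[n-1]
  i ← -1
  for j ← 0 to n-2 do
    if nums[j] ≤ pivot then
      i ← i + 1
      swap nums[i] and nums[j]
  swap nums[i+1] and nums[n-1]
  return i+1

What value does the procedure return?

4

pivot = nums[6] = 3; i = -1
j=0: nums[0]=3 ≤ 3 → i=0, swap nums[0],nums[0] (no change) → 3 1 1 4 4 3 3
j=1: nums[1]=1 ≤ 3 → i=1, swap nums[1],nums[1] (no change) → 3 1 1 4 4 3 3
j=2: nums[2]=1 ≤ 3 → i=2, swap nums[2],nums[2] (no change) → 3 1 1 4 4 3 3
j=3: nums[3]=4 > 3 → no swap
j=4: nums[4]=4 > 3 → no swap
j=5: nums[5]=3 ≤ 3 → i=3, swap nums[3],nums[5] → 3 1 1 3 4 4 3
final swap nums[4],nums[6] → 3 1 1 3 3 4 4; return 4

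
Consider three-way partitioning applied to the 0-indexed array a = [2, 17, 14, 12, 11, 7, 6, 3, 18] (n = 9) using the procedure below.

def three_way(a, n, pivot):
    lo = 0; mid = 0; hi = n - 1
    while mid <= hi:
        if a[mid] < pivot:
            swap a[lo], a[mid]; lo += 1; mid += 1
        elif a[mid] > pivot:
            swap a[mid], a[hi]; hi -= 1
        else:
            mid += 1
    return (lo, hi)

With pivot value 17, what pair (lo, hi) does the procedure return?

(7, 7)

pivot = 17; lo=0, mid=0, hi=8
a[mid]=2<17: swap a[0],a[0]; lo=1,mid=1 → [2, 17, 14, 12, 11, 7, 6, 3, 18]
a[mid]=17=17: mid=2
a[mid]=14<17: swap a[1],a[2]; lo=2,mid=3 → [2, 14, 17, 12, 11, 7, 6, 3, 18]
a[mid]=12<17: swap a[2],a[3]; lo=3,mid=4 → [2, 14, 12, 17, 11, 7, 6, 3, 18]
a[mid]=11<17: swap a[3],a[4]; lo=4,mid=5 → [2, 14, 12, 11, 17, 7, 6, 3, 18]
a[mid]=7<17: swap a[4],a[5]; lo=5,mid=6 → [2, 14, 12, 11, 7, 17, 6, 3, 18]
a[mid]=6<17: swap a[5],a[6]; lo=6,mid=7 → [2, 14, 12, 11, 7, 6, 17, 3, 18]
a[mid]=3<17: swap a[6],a[7]; lo=7,mid=8 → [2, 14, 12, 11, 7, 6, 3, 17, 18]
a[mid]=18>17: swap a[8],a[8]; hi=7 → [2, 14, 12, 11, 7, 6, 3, 17, 18]
end: lo=7, hi=7; a = [2, 14, 12, 11, 7, 6, 3, 17, 18]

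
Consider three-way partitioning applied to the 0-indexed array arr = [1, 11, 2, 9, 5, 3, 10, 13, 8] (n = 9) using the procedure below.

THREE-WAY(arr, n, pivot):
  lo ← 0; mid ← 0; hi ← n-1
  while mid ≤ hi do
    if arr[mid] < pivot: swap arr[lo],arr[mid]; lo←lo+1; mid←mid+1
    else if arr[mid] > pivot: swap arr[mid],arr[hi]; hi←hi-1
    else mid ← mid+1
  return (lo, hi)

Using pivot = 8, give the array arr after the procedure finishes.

[1, 2, 3, 5, 8, 10, 13, 9, 11]

lo=0 mid=0 hi=8
1<8: swap(0,0), lo=1 mid=1 ⇒ [1, 11, 2, 9, 5, 3, 10, 13, 8]
11>8: swap(1,8), hi=7 ⇒ [1, 8, 2, 9, 5, 3, 10, 13, 11]
8=8: mid=2
2<8: swap(1,2), lo=2 mid=3 ⇒ [1, 2, 8, 9, 5, 3, 10, 13, 11]
9>8: swap(3,7), hi=6 ⇒ [1, 2, 8, 13, 5, 3, 10, 9, 11]
13>8: swap(3,6), hi=5 ⇒ [1, 2, 8, 10, 5, 3, 13, 9, 11]
10>8: swap(3,5), hi=4 ⇒ [1, 2, 8, 3, 5, 10, 13, 9, 11]
3<8: swap(2,3), lo=3 mid=4 ⇒ [1, 2, 3, 8, 5, 10, 13, 9, 11]
5<8: swap(3,4), lo=4 mid=5 ⇒ [1, 2, 3, 5, 8, 10, 13, 9, 11]
done. lo=4 hi=4; arr=[1, 2, 3, 5, 8, 10, 13, 9, 11]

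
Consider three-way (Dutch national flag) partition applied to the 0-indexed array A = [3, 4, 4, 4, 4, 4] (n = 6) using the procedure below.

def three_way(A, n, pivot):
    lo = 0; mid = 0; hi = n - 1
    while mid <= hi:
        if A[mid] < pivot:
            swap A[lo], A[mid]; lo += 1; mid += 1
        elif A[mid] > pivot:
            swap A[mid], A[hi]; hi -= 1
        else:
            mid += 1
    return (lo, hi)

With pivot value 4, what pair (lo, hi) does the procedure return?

lo=0 mid=0 hi=5
3<4: swap(0,0), lo=1 mid=1 ⇒ [3, 4, 4, 4, 4, 4]
4=4: mid=2
4=4: mid=3
4=4: mid=4
4=4: mid=5
4=4: mid=6
done. lo=1 hi=5; A=[3, 4, 4, 4, 4, 4]

(1, 5)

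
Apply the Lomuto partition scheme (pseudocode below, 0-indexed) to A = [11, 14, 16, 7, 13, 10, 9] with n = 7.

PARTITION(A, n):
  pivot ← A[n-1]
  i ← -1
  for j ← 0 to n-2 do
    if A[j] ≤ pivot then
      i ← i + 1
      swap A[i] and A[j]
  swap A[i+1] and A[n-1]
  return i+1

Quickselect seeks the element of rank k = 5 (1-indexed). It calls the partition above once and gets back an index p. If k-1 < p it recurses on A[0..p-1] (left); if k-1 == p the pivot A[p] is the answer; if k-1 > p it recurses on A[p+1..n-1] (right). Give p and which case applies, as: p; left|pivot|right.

1; right

pivot = A[6] = 9; i = -1
j=0: A[0]=11 > 9 → no swap
j=1: A[1]=14 > 9 → no swap
j=2: A[2]=16 > 9 → no swap
j=3: A[3]=7 ≤ 9 → i=0, swap A[0],A[3] → [7, 14, 16, 11, 13, 10, 9]
j=4: A[4]=13 > 9 → no swap
j=5: A[5]=10 > 9 → no swap
final swap A[1],A[6] → [7, 9, 16, 11, 13, 10, 14]; return 1
p = 1; k-1 = 4 > 1 ⇒ right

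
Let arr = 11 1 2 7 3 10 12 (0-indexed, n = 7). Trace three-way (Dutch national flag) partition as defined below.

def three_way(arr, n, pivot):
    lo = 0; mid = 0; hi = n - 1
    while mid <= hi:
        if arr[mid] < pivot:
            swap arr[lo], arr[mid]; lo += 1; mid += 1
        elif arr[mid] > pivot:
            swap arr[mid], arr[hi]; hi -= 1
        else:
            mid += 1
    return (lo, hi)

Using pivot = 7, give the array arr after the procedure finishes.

lo=0 mid=0 hi=6
11>7: swap(0,6), hi=5 ⇒ 12 1 2 7 3 10 11
12>7: swap(0,5), hi=4 ⇒ 10 1 2 7 3 12 11
10>7: swap(0,4), hi=3 ⇒ 3 1 2 7 10 12 11
3<7: swap(0,0), lo=1 mid=1 ⇒ 3 1 2 7 10 12 11
1<7: swap(1,1), lo=2 mid=2 ⇒ 3 1 2 7 10 12 11
2<7: swap(2,2), lo=3 mid=3 ⇒ 3 1 2 7 10 12 11
7=7: mid=4
done. lo=3 hi=3; arr=3 1 2 7 10 12 11

3 1 2 7 10 12 11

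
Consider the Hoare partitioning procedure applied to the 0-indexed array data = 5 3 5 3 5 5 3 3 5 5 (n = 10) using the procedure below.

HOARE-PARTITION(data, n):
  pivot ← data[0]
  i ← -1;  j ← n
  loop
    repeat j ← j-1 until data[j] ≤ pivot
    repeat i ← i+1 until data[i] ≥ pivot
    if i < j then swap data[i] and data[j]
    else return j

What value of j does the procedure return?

5

pivot = data[0] = 5; i = -1, j = 10
j→9 (data[9]=5≤5), i→0 (data[0]=5≥5); i<j, swap → 5 3 5 3 5 5 3 3 5 5
j→8 (data[8]=5≤5), i→2 (data[2]=5≥5); i<j, swap → 5 3 5 3 5 5 3 3 5 5
j→7 (data[7]=3≤5), i→4 (data[4]=5≥5); i<j, swap → 5 3 5 3 3 5 3 5 5 5
j→6 (data[6]=3≤5), i→5 (data[5]=5≥5); i<j, swap → 5 3 5 3 3 3 5 5 5 5
j→5, i→6; i≥j, return j=5. data = 5 3 5 3 3 3 5 5 5 5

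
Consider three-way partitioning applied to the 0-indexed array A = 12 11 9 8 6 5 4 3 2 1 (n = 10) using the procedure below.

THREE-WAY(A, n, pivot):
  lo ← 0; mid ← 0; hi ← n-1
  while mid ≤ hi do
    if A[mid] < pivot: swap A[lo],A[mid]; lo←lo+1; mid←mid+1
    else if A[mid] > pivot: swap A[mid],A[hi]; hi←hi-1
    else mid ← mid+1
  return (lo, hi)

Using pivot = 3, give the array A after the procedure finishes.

1 2 3 6 5 4 8 9 11 12

pivot = 3; lo=0, mid=0, hi=9
A[mid]=12>3: swap A[0],A[9]; hi=8 → 1 11 9 8 6 5 4 3 2 12
A[mid]=1<3: swap A[0],A[0]; lo=1,mid=1 → 1 11 9 8 6 5 4 3 2 12
A[mid]=11>3: swap A[1],A[8]; hi=7 → 1 2 9 8 6 5 4 3 11 12
A[mid]=2<3: swap A[1],A[1]; lo=2,mid=2 → 1 2 9 8 6 5 4 3 11 12
A[mid]=9>3: swap A[2],A[7]; hi=6 → 1 2 3 8 6 5 4 9 11 12
A[mid]=3=3: mid=3
A[mid]=8>3: swap A[3],A[6]; hi=5 → 1 2 3 4 6 5 8 9 11 12
A[mid]=4>3: swap A[3],A[5]; hi=4 → 1 2 3 5 6 4 8 9 11 12
A[mid]=5>3: swap A[3],A[4]; hi=3 → 1 2 3 6 5 4 8 9 11 12
A[mid]=6>3: swap A[3],A[3]; hi=2 → 1 2 3 6 5 4 8 9 11 12
end: lo=2, hi=2; A = 1 2 3 6 5 4 8 9 11 12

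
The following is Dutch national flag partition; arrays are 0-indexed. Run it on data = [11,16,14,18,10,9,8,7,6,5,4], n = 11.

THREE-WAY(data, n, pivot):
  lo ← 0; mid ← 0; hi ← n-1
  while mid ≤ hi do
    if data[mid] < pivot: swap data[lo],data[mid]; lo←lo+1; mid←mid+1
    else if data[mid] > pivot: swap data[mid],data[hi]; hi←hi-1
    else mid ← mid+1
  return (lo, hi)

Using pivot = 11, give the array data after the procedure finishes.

lo=0 mid=0 hi=10
11=11: mid=1
16>11: swap(1,10), hi=9 ⇒ [11,4,14,18,10,9,8,7,6,5,16]
4<11: swap(0,1), lo=1 mid=2 ⇒ [4,11,14,18,10,9,8,7,6,5,16]
14>11: swap(2,9), hi=8 ⇒ [4,11,5,18,10,9,8,7,6,14,16]
5<11: swap(1,2), lo=2 mid=3 ⇒ [4,5,11,18,10,9,8,7,6,14,16]
18>11: swap(3,8), hi=7 ⇒ [4,5,11,6,10,9,8,7,18,14,16]
6<11: swap(2,3), lo=3 mid=4 ⇒ [4,5,6,11,10,9,8,7,18,14,16]
10<11: swap(3,4), lo=4 mid=5 ⇒ [4,5,6,10,11,9,8,7,18,14,16]
9<11: swap(4,5), lo=5 mid=6 ⇒ [4,5,6,10,9,11,8,7,18,14,16]
8<11: swap(5,6), lo=6 mid=7 ⇒ [4,5,6,10,9,8,11,7,18,14,16]
7<11: swap(6,7), lo=7 mid=8 ⇒ [4,5,6,10,9,8,7,11,18,14,16]
done. lo=7 hi=7; data=[4,5,6,10,9,8,7,11,18,14,16]

[4,5,6,10,9,8,7,11,18,14,16]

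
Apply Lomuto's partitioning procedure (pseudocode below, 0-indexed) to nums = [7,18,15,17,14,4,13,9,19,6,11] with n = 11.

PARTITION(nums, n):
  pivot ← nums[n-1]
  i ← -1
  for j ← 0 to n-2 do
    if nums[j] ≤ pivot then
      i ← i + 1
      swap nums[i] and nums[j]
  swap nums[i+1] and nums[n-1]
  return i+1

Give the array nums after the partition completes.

pivot = nums[10] = 11; i = -1
j=0: nums[0]=7 ≤ 11 → i=0, swap nums[0],nums[0] (no change) → [7,18,15,17,14,4,13,9,19,6,11]
j=1: nums[1]=18 > 11 → no swap
j=2: nums[2]=15 > 11 → no swap
j=3: nums[3]=17 > 11 → no swap
j=4: nums[4]=14 > 11 → no swap
j=5: nums[5]=4 ≤ 11 → i=1, swap nums[1],nums[5] → [7,4,15,17,14,18,13,9,19,6,11]
j=6: nums[6]=13 > 11 → no swap
j=7: nums[7]=9 ≤ 11 → i=2, swap nums[2],nums[7] → [7,4,9,17,14,18,13,15,19,6,11]
j=8: nums[8]=19 > 11 → no swap
j=9: nums[9]=6 ≤ 11 → i=3, swap nums[3],nums[9] → [7,4,9,6,14,18,13,15,19,17,11]
final swap nums[4],nums[10] → [7,4,9,6,11,18,13,15,19,17,14]; return 4

[7,4,9,6,11,18,13,15,19,17,14]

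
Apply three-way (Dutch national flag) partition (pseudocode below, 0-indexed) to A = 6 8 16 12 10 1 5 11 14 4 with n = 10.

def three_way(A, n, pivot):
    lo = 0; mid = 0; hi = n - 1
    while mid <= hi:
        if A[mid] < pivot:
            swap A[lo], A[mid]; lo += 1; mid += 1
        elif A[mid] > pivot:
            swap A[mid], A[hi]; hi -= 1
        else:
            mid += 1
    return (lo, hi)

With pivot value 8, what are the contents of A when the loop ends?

lo=0 mid=0 hi=9
6<8: swap(0,0), lo=1 mid=1 ⇒ 6 8 16 12 10 1 5 11 14 4
8=8: mid=2
16>8: swap(2,9), hi=8 ⇒ 6 8 4 12 10 1 5 11 14 16
4<8: swap(1,2), lo=2 mid=3 ⇒ 6 4 8 12 10 1 5 11 14 16
12>8: swap(3,8), hi=7 ⇒ 6 4 8 14 10 1 5 11 12 16
14>8: swap(3,7), hi=6 ⇒ 6 4 8 11 10 1 5 14 12 16
11>8: swap(3,6), hi=5 ⇒ 6 4 8 5 10 1 11 14 12 16
5<8: swap(2,3), lo=3 mid=4 ⇒ 6 4 5 8 10 1 11 14 12 16
10>8: swap(4,5), hi=4 ⇒ 6 4 5 8 1 10 11 14 12 16
1<8: swap(3,4), lo=4 mid=5 ⇒ 6 4 5 1 8 10 11 14 12 16
done. lo=4 hi=4; A=6 4 5 1 8 10 11 14 12 16

6 4 5 1 8 10 11 14 12 16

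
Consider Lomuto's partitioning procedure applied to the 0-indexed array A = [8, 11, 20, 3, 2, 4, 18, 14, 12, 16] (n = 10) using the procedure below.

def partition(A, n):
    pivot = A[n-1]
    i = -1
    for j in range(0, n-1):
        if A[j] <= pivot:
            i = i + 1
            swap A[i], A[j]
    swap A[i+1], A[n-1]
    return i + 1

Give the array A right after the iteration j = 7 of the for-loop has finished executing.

[8, 11, 3, 2, 4, 14, 18, 20, 12, 16]

pivot = A[9] = 16; i = -1
j=0: A[0]=8 ≤ 16 → i=0, swap A[0],A[0] (no change) → [8, 11, 20, 3, 2, 4, 18, 14, 12, 16]
j=1: A[1]=11 ≤ 16 → i=1, swap A[1],A[1] (no change) → [8, 11, 20, 3, 2, 4, 18, 14, 12, 16]
j=2: A[2]=20 > 16 → no swap
j=3: A[3]=3 ≤ 16 → i=2, swap A[2],A[3] → [8, 11, 3, 20, 2, 4, 18, 14, 12, 16]
j=4: A[4]=2 ≤ 16 → i=3, swap A[3],A[4] → [8, 11, 3, 2, 20, 4, 18, 14, 12, 16]
j=5: A[5]=4 ≤ 16 → i=4, swap A[4],A[5] → [8, 11, 3, 2, 4, 20, 18, 14, 12, 16]
j=6: A[6]=18 > 16 → no swap
j=7: A[7]=14 ≤ 16 → i=5, swap A[5],A[7] → [8, 11, 3, 2, 4, 14, 18, 20, 12, 16]
(after j=7) A = [8, 11, 3, 2, 4, 14, 18, 20, 12, 16]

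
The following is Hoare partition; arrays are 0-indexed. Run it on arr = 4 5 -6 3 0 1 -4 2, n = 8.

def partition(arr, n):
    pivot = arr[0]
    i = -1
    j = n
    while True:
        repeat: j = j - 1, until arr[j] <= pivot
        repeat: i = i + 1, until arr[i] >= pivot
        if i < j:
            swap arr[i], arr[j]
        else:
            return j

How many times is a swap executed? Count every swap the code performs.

pivot=4
j stops at 7 (2), i stops at 0 (4); swap ⇒ 2 5 -6 3 0 1 -4 4
j stops at 6 (-4), i stops at 1 (5); swap ⇒ 2 -4 -6 3 0 1 5 4
j stops at 5, i stops at 6; i≥j ⇒ return 5. arr=2 -4 -6 3 0 1 5 4

2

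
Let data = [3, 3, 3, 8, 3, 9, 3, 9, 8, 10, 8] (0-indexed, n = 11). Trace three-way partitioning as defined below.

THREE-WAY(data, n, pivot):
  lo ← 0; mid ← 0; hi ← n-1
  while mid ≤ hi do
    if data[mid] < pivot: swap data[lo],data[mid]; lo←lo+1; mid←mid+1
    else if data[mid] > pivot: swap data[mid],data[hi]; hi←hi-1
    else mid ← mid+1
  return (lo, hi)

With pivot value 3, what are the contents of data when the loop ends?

pivot = 3; lo=0, mid=0, hi=10
data[mid]=3=3: mid=1
data[mid]=3=3: mid=2
data[mid]=3=3: mid=3
data[mid]=8>3: swap data[3],data[10]; hi=9 → [3, 3, 3, 8, 3, 9, 3, 9, 8, 10, 8]
data[mid]=8>3: swap data[3],data[9]; hi=8 → [3, 3, 3, 10, 3, 9, 3, 9, 8, 8, 8]
data[mid]=10>3: swap data[3],data[8]; hi=7 → [3, 3, 3, 8, 3, 9, 3, 9, 10, 8, 8]
data[mid]=8>3: swap data[3],data[7]; hi=6 → [3, 3, 3, 9, 3, 9, 3, 8, 10, 8, 8]
data[mid]=9>3: swap data[3],data[6]; hi=5 → [3, 3, 3, 3, 3, 9, 9, 8, 10, 8, 8]
data[mid]=3=3: mid=4
data[mid]=3=3: mid=5
data[mid]=9>3: swap data[5],data[5]; hi=4 → [3, 3, 3, 3, 3, 9, 9, 8, 10, 8, 8]
end: lo=0, hi=4; data = [3, 3, 3, 3, 3, 9, 9, 8, 10, 8, 8]

[3, 3, 3, 3, 3, 9, 9, 8, 10, 8, 8]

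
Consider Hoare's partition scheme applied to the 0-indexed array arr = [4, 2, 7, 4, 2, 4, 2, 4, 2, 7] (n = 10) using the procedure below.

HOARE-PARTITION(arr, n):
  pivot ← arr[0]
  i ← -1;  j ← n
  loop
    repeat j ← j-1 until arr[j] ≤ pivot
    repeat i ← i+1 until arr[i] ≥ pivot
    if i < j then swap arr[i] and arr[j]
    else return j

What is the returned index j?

pivot=4
j stops at 8 (2), i stops at 0 (4); swap ⇒ [2, 2, 7, 4, 2, 4, 2, 4, 4, 7]
j stops at 7 (4), i stops at 2 (7); swap ⇒ [2, 2, 4, 4, 2, 4, 2, 7, 4, 7]
j stops at 6 (2), i stops at 3 (4); swap ⇒ [2, 2, 4, 2, 2, 4, 4, 7, 4, 7]
j stops at 5, i stops at 5; i≥j ⇒ return 5. arr=[2, 2, 4, 2, 2, 4, 4, 7, 4, 7]

5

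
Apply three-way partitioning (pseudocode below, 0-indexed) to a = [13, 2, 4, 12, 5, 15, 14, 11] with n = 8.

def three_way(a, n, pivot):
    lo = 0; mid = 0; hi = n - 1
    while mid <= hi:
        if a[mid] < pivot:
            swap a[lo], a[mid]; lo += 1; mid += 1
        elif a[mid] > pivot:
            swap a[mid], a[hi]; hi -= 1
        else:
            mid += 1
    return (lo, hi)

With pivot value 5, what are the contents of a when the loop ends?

lo=0 mid=0 hi=7
13>5: swap(0,7), hi=6 ⇒ [11, 2, 4, 12, 5, 15, 14, 13]
11>5: swap(0,6), hi=5 ⇒ [14, 2, 4, 12, 5, 15, 11, 13]
14>5: swap(0,5), hi=4 ⇒ [15, 2, 4, 12, 5, 14, 11, 13]
15>5: swap(0,4), hi=3 ⇒ [5, 2, 4, 12, 15, 14, 11, 13]
5=5: mid=1
2<5: swap(0,1), lo=1 mid=2 ⇒ [2, 5, 4, 12, 15, 14, 11, 13]
4<5: swap(1,2), lo=2 mid=3 ⇒ [2, 4, 5, 12, 15, 14, 11, 13]
12>5: swap(3,3), hi=2 ⇒ [2, 4, 5, 12, 15, 14, 11, 13]
done. lo=2 hi=2; a=[2, 4, 5, 12, 15, 14, 11, 13]

[2, 4, 5, 12, 15, 14, 11, 13]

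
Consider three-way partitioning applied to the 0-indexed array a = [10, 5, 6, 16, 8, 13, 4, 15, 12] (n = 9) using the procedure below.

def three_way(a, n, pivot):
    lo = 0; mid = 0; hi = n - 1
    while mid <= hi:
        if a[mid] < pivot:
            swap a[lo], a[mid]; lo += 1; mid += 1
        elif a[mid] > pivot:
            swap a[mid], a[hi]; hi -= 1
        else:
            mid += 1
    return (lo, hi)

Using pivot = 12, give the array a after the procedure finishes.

lo=0 mid=0 hi=8
10<12: swap(0,0), lo=1 mid=1 ⇒ [10, 5, 6, 16, 8, 13, 4, 15, 12]
5<12: swap(1,1), lo=2 mid=2 ⇒ [10, 5, 6, 16, 8, 13, 4, 15, 12]
6<12: swap(2,2), lo=3 mid=3 ⇒ [10, 5, 6, 16, 8, 13, 4, 15, 12]
16>12: swap(3,8), hi=7 ⇒ [10, 5, 6, 12, 8, 13, 4, 15, 16]
12=12: mid=4
8<12: swap(3,4), lo=4 mid=5 ⇒ [10, 5, 6, 8, 12, 13, 4, 15, 16]
13>12: swap(5,7), hi=6 ⇒ [10, 5, 6, 8, 12, 15, 4, 13, 16]
15>12: swap(5,6), hi=5 ⇒ [10, 5, 6, 8, 12, 4, 15, 13, 16]
4<12: swap(4,5), lo=5 mid=6 ⇒ [10, 5, 6, 8, 4, 12, 15, 13, 16]
done. lo=5 hi=5; a=[10, 5, 6, 8, 4, 12, 15, 13, 16]

[10, 5, 6, 8, 4, 12, 15, 13, 16]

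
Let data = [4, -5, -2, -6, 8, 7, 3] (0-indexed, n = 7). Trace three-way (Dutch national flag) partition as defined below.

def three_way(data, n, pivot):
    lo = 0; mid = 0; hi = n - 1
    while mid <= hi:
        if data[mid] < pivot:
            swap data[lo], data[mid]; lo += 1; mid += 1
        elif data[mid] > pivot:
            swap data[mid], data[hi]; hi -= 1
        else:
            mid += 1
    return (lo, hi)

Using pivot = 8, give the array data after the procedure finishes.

[4, -5, -2, -6, 7, 3, 8]

pivot = 8; lo=0, mid=0, hi=6
data[mid]=4<8: swap data[0],data[0]; lo=1,mid=1 → [4, -5, -2, -6, 8, 7, 3]
data[mid]=-5<8: swap data[1],data[1]; lo=2,mid=2 → [4, -5, -2, -6, 8, 7, 3]
data[mid]=-2<8: swap data[2],data[2]; lo=3,mid=3 → [4, -5, -2, -6, 8, 7, 3]
data[mid]=-6<8: swap data[3],data[3]; lo=4,mid=4 → [4, -5, -2, -6, 8, 7, 3]
data[mid]=8=8: mid=5
data[mid]=7<8: swap data[4],data[5]; lo=5,mid=6 → [4, -5, -2, -6, 7, 8, 3]
data[mid]=3<8: swap data[5],data[6]; lo=6,mid=7 → [4, -5, -2, -6, 7, 3, 8]
end: lo=6, hi=6; data = [4, -5, -2, -6, 7, 3, 8]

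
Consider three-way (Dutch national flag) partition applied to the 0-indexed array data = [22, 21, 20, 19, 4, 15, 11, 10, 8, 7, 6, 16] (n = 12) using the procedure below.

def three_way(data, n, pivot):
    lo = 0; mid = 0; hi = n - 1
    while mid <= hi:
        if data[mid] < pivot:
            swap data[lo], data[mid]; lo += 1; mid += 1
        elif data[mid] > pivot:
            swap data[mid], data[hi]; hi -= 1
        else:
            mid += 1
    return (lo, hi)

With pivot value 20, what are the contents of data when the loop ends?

pivot = 20; lo=0, mid=0, hi=11
data[mid]=22>20: swap data[0],data[11]; hi=10 → [16, 21, 20, 19, 4, 15, 11, 10, 8, 7, 6, 22]
data[mid]=16<20: swap data[0],data[0]; lo=1,mid=1 → [16, 21, 20, 19, 4, 15, 11, 10, 8, 7, 6, 22]
data[mid]=21>20: swap data[1],data[10]; hi=9 → [16, 6, 20, 19, 4, 15, 11, 10, 8, 7, 21, 22]
data[mid]=6<20: swap data[1],data[1]; lo=2,mid=2 → [16, 6, 20, 19, 4, 15, 11, 10, 8, 7, 21, 22]
data[mid]=20=20: mid=3
data[mid]=19<20: swap data[2],data[3]; lo=3,mid=4 → [16, 6, 19, 20, 4, 15, 11, 10, 8, 7, 21, 22]
data[mid]=4<20: swap data[3],data[4]; lo=4,mid=5 → [16, 6, 19, 4, 20, 15, 11, 10, 8, 7, 21, 22]
data[mid]=15<20: swap data[4],data[5]; lo=5,mid=6 → [16, 6, 19, 4, 15, 20, 11, 10, 8, 7, 21, 22]
data[mid]=11<20: swap data[5],data[6]; lo=6,mid=7 → [16, 6, 19, 4, 15, 11, 20, 10, 8, 7, 21, 22]
data[mid]=10<20: swap data[6],data[7]; lo=7,mid=8 → [16, 6, 19, 4, 15, 11, 10, 20, 8, 7, 21, 22]
data[mid]=8<20: swap data[7],data[8]; lo=8,mid=9 → [16, 6, 19, 4, 15, 11, 10, 8, 20, 7, 21, 22]
data[mid]=7<20: swap data[8],data[9]; lo=9,mid=10 → [16, 6, 19, 4, 15, 11, 10, 8, 7, 20, 21, 22]
end: lo=9, hi=9; data = [16, 6, 19, 4, 15, 11, 10, 8, 7, 20, 21, 22]

[16, 6, 19, 4, 15, 11, 10, 8, 7, 20, 21, 22]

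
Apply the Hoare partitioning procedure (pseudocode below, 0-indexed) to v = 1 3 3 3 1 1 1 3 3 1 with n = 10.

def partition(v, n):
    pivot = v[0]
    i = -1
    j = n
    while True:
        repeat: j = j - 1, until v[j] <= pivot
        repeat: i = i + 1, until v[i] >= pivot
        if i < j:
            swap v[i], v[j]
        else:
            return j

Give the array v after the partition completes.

1 1 1 1 3 3 3 3 3 1

pivot = v[0] = 1; i = -1, j = 10
j→9 (v[9]=1≤1), i→0 (v[0]=1≥1); i<j, swap → 1 3 3 3 1 1 1 3 3 1
j→6 (v[6]=1≤1), i→1 (v[1]=3≥1); i<j, swap → 1 1 3 3 1 1 3 3 3 1
j→5 (v[5]=1≤1), i→2 (v[2]=3≥1); i<j, swap → 1 1 1 3 1 3 3 3 3 1
j→4 (v[4]=1≤1), i→3 (v[3]=3≥1); i<j, swap → 1 1 1 1 3 3 3 3 3 1
j→3, i→4; i≥j, return j=3. v = 1 1 1 1 3 3 3 3 3 1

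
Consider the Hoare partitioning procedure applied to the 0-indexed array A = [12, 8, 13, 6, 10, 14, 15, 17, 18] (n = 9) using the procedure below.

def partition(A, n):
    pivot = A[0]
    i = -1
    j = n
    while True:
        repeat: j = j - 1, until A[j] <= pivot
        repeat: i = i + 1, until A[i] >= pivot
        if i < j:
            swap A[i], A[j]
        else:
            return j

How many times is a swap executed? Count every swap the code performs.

pivot=12
j stops at 4 (10), i stops at 0 (12); swap ⇒ [10, 8, 13, 6, 12, 14, 15, 17, 18]
j stops at 3 (6), i stops at 2 (13); swap ⇒ [10, 8, 6, 13, 12, 14, 15, 17, 18]
j stops at 2, i stops at 3; i≥j ⇒ return 2. A=[10, 8, 6, 13, 12, 14, 15, 17, 18]

2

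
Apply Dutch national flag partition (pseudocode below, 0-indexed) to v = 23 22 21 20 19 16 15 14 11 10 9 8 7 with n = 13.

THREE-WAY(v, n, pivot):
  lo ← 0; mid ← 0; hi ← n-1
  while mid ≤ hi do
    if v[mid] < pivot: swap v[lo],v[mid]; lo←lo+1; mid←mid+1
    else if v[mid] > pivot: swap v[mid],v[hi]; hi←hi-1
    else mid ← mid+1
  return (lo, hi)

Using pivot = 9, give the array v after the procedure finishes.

lo=0 mid=0 hi=12
23>9: swap(0,12), hi=11 ⇒ 7 22 21 20 19 16 15 14 11 10 9 8 23
7<9: swap(0,0), lo=1 mid=1 ⇒ 7 22 21 20 19 16 15 14 11 10 9 8 23
22>9: swap(1,11), hi=10 ⇒ 7 8 21 20 19 16 15 14 11 10 9 22 23
8<9: swap(1,1), lo=2 mid=2 ⇒ 7 8 21 20 19 16 15 14 11 10 9 22 23
21>9: swap(2,10), hi=9 ⇒ 7 8 9 20 19 16 15 14 11 10 21 22 23
9=9: mid=3
20>9: swap(3,9), hi=8 ⇒ 7 8 9 10 19 16 15 14 11 20 21 22 23
10>9: swap(3,8), hi=7 ⇒ 7 8 9 11 19 16 15 14 10 20 21 22 23
11>9: swap(3,7), hi=6 ⇒ 7 8 9 14 19 16 15 11 10 20 21 22 23
14>9: swap(3,6), hi=5 ⇒ 7 8 9 15 19 16 14 11 10 20 21 22 23
15>9: swap(3,5), hi=4 ⇒ 7 8 9 16 19 15 14 11 10 20 21 22 23
16>9: swap(3,4), hi=3 ⇒ 7 8 9 19 16 15 14 11 10 20 21 22 23
19>9: swap(3,3), hi=2 ⇒ 7 8 9 19 16 15 14 11 10 20 21 22 23
done. lo=2 hi=2; v=7 8 9 19 16 15 14 11 10 20 21 22 23

7 8 9 19 16 15 14 11 10 20 21 22 23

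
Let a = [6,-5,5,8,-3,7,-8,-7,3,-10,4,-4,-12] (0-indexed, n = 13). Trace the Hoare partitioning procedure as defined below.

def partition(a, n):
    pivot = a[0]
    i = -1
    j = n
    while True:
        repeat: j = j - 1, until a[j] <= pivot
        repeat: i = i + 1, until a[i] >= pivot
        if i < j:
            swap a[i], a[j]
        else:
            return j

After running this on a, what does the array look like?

[-12,-5,5,-4,-3,4,-8,-7,3,-10,7,8,6]

pivot = a[0] = 6; i = -1, j = 13
j→12 (a[12]=-12≤6), i→0 (a[0]=6≥6); i<j, swap → [-12,-5,5,8,-3,7,-8,-7,3,-10,4,-4,6]
j→11 (a[11]=-4≤6), i→3 (a[3]=8≥6); i<j, swap → [-12,-5,5,-4,-3,7,-8,-7,3,-10,4,8,6]
j→10 (a[10]=4≤6), i→5 (a[5]=7≥6); i<j, swap → [-12,-5,5,-4,-3,4,-8,-7,3,-10,7,8,6]
j→9, i→10; i≥j, return j=9. a = [-12,-5,5,-4,-3,4,-8,-7,3,-10,7,8,6]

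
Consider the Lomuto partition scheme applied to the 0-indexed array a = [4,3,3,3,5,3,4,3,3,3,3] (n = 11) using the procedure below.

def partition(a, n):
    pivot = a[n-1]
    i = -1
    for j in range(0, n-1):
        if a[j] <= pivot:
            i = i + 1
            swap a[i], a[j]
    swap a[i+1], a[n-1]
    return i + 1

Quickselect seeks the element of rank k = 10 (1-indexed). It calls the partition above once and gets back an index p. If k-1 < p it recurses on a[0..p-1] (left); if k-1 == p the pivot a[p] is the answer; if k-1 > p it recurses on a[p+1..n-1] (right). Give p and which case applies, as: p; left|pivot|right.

7; right

pivot = a[10] = 3; i = -1
j=0: a[0]=4 > 3 → no swap
j=1: a[1]=3 ≤ 3 → i=0, swap a[0],a[1] → [3,4,3,3,5,3,4,3,3,3,3]
j=2: a[2]=3 ≤ 3 → i=1, swap a[1],a[2] → [3,3,4,3,5,3,4,3,3,3,3]
j=3: a[3]=3 ≤ 3 → i=2, swap a[2],a[3] → [3,3,3,4,5,3,4,3,3,3,3]
j=4: a[4]=5 > 3 → no swap
j=5: a[5]=3 ≤ 3 → i=3, swap a[3],a[5] → [3,3,3,3,5,4,4,3,3,3,3]
j=6: a[6]=4 > 3 → no swap
j=7: a[7]=3 ≤ 3 → i=4, swap a[4],a[7] → [3,3,3,3,3,4,4,5,3,3,3]
j=8: a[8]=3 ≤ 3 → i=5, swap a[5],a[8] → [3,3,3,3,3,3,4,5,4,3,3]
j=9: a[9]=3 ≤ 3 → i=6, swap a[6],a[9] → [3,3,3,3,3,3,3,5,4,4,3]
final swap a[7],a[10] → [3,3,3,3,3,3,3,3,4,4,5]; return 7
p = 7; k-1 = 9 > 7 ⇒ right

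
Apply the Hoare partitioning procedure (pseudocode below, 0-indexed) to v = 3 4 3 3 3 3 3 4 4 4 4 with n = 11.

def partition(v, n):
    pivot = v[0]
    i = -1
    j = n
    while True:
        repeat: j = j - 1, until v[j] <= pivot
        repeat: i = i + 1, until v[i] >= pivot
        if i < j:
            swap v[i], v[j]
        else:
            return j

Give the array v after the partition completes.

pivot = v[0] = 3; i = -1, j = 11
j→6 (v[6]=3≤3), i→0 (v[0]=3≥3); i<j, swap → 3 4 3 3 3 3 3 4 4 4 4
j→5 (v[5]=3≤3), i→1 (v[1]=4≥3); i<j, swap → 3 3 3 3 3 4 3 4 4 4 4
j→4 (v[4]=3≤3), i→2 (v[2]=3≥3); i<j, swap → 3 3 3 3 3 4 3 4 4 4 4
j→3, i→3; i≥j, return j=3. v = 3 3 3 3 3 4 3 4 4 4 4

3 3 3 3 3 4 3 4 4 4 4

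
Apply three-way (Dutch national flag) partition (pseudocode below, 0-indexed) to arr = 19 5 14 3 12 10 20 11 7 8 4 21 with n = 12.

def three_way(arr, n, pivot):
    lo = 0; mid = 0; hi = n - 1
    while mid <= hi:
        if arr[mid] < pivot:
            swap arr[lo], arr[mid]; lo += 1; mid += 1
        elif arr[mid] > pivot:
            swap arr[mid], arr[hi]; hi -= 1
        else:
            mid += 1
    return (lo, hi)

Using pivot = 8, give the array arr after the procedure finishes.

lo=0 mid=0 hi=11
19>8: swap(0,11), hi=10 ⇒ 21 5 14 3 12 10 20 11 7 8 4 19
21>8: swap(0,10), hi=9 ⇒ 4 5 14 3 12 10 20 11 7 8 21 19
4<8: swap(0,0), lo=1 mid=1 ⇒ 4 5 14 3 12 10 20 11 7 8 21 19
5<8: swap(1,1), lo=2 mid=2 ⇒ 4 5 14 3 12 10 20 11 7 8 21 19
14>8: swap(2,9), hi=8 ⇒ 4 5 8 3 12 10 20 11 7 14 21 19
8=8: mid=3
3<8: swap(2,3), lo=3 mid=4 ⇒ 4 5 3 8 12 10 20 11 7 14 21 19
12>8: swap(4,8), hi=7 ⇒ 4 5 3 8 7 10 20 11 12 14 21 19
7<8: swap(3,4), lo=4 mid=5 ⇒ 4 5 3 7 8 10 20 11 12 14 21 19
10>8: swap(5,7), hi=6 ⇒ 4 5 3 7 8 11 20 10 12 14 21 19
11>8: swap(5,6), hi=5 ⇒ 4 5 3 7 8 20 11 10 12 14 21 19
20>8: swap(5,5), hi=4 ⇒ 4 5 3 7 8 20 11 10 12 14 21 19
done. lo=4 hi=4; arr=4 5 3 7 8 20 11 10 12 14 21 19

4 5 3 7 8 20 11 10 12 14 21 19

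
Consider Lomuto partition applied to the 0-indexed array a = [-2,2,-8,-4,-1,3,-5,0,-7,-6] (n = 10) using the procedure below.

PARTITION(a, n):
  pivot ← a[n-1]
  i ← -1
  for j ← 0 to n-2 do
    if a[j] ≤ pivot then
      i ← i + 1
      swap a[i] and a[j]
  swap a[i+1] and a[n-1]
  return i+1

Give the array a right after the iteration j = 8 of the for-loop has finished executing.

pivot=-6, i=-1
j=0: -2>-6, skip
j=1: 2>-6, skip
j=2: -8≤-6, i=0, swap(0,2) ⇒ [-8,2,-2,-4,-1,3,-5,0,-7,-6]
j=3: -4>-6, skip
j=4: -1>-6, skip
j=5: 3>-6, skip
j=6: -5>-6, skip
j=7: 0>-6, skip
j=8: -7≤-6, i=1, swap(1,8) ⇒ [-8,-7,-2,-4,-1,3,-5,0,2,-6]
(after j=8) a = [-8,-7,-2,-4,-1,3,-5,0,2,-6]

[-8,-7,-2,-4,-1,3,-5,0,2,-6]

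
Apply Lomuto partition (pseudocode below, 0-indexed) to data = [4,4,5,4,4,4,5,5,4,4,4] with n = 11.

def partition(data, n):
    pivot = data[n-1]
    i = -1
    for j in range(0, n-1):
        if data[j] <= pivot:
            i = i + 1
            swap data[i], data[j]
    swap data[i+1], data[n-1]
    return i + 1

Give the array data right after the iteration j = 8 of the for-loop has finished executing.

pivot=4, i=-1
j=0: 4≤4, i=0, swap(0,0) ⇒ [4,4,5,4,4,4,5,5,4,4,4]
j=1: 4≤4, i=1, swap(1,1) ⇒ [4,4,5,4,4,4,5,5,4,4,4]
j=2: 5>4, skip
j=3: 4≤4, i=2, swap(2,3) ⇒ [4,4,4,5,4,4,5,5,4,4,4]
j=4: 4≤4, i=3, swap(3,4) ⇒ [4,4,4,4,5,4,5,5,4,4,4]
j=5: 4≤4, i=4, swap(4,5) ⇒ [4,4,4,4,4,5,5,5,4,4,4]
j=6: 5>4, skip
j=7: 5>4, skip
j=8: 4≤4, i=5, swap(5,8) ⇒ [4,4,4,4,4,4,5,5,5,4,4]
(after j=8) data = [4,4,4,4,4,4,5,5,5,4,4]

[4,4,4,4,4,4,5,5,5,4,4]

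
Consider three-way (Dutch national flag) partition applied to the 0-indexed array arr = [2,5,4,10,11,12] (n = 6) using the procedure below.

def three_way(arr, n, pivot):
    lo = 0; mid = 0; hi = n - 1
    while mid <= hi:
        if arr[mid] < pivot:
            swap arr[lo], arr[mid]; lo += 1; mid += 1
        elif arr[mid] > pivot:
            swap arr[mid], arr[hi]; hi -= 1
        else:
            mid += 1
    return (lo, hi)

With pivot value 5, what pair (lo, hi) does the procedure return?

pivot = 5; lo=0, mid=0, hi=5
arr[mid]=2<5: swap arr[0],arr[0]; lo=1,mid=1 → [2,5,4,10,11,12]
arr[mid]=5=5: mid=2
arr[mid]=4<5: swap arr[1],arr[2]; lo=2,mid=3 → [2,4,5,10,11,12]
arr[mid]=10>5: swap arr[3],arr[5]; hi=4 → [2,4,5,12,11,10]
arr[mid]=12>5: swap arr[3],arr[4]; hi=3 → [2,4,5,11,12,10]
arr[mid]=11>5: swap arr[3],arr[3]; hi=2 → [2,4,5,11,12,10]
end: lo=2, hi=2; arr = [2,4,5,11,12,10]

(2, 2)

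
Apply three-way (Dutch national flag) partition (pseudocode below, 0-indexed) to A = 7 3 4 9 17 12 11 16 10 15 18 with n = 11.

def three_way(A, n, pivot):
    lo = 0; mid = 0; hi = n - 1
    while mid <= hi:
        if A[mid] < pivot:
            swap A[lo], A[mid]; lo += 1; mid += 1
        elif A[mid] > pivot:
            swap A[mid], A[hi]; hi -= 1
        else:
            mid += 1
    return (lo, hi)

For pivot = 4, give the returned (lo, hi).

lo=0 mid=0 hi=10
7>4: swap(0,10), hi=9 ⇒ 18 3 4 9 17 12 11 16 10 15 7
18>4: swap(0,9), hi=8 ⇒ 15 3 4 9 17 12 11 16 10 18 7
15>4: swap(0,8), hi=7 ⇒ 10 3 4 9 17 12 11 16 15 18 7
10>4: swap(0,7), hi=6 ⇒ 16 3 4 9 17 12 11 10 15 18 7
16>4: swap(0,6), hi=5 ⇒ 11 3 4 9 17 12 16 10 15 18 7
11>4: swap(0,5), hi=4 ⇒ 12 3 4 9 17 11 16 10 15 18 7
12>4: swap(0,4), hi=3 ⇒ 17 3 4 9 12 11 16 10 15 18 7
17>4: swap(0,3), hi=2 ⇒ 9 3 4 17 12 11 16 10 15 18 7
9>4: swap(0,2), hi=1 ⇒ 4 3 9 17 12 11 16 10 15 18 7
4=4: mid=1
3<4: swap(0,1), lo=1 mid=2 ⇒ 3 4 9 17 12 11 16 10 15 18 7
done. lo=1 hi=1; A=3 4 9 17 12 11 16 10 15 18 7

(1, 1)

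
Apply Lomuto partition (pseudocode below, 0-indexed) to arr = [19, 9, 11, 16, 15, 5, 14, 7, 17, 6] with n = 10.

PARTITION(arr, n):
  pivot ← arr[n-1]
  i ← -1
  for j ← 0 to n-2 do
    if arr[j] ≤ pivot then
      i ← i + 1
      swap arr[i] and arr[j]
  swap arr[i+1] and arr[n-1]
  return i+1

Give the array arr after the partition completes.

pivot=6, i=-1
j=0: 19>6, skip
j=1: 9>6, skip
j=2: 11>6, skip
j=3: 16>6, skip
j=4: 15>6, skip
j=5: 5≤6, i=0, swap(0,5) ⇒ [5, 9, 11, 16, 15, 19, 14, 7, 17, 6]
j=6: 14>6, skip
j=7: 7>6, skip
j=8: 17>6, skip
swap(1,9) ⇒ [5, 6, 11, 16, 15, 19, 14, 7, 17, 9]; return 1

[5, 6, 11, 16, 15, 19, 14, 7, 17, 9]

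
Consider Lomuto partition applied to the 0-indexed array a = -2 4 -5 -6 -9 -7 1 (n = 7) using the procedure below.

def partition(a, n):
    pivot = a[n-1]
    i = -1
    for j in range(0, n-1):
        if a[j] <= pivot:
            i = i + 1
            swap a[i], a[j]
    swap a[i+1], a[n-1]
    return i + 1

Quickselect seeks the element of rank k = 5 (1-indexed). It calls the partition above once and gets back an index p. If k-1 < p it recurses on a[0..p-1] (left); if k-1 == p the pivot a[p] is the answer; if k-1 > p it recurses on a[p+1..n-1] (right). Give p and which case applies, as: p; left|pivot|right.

pivot = a[6] = 1; i = -1
j=0: a[0]=-2 ≤ 1 → i=0, swap a[0],a[0] (no change) → -2 4 -5 -6 -9 -7 1
j=1: a[1]=4 > 1 → no swap
j=2: a[2]=-5 ≤ 1 → i=1, swap a[1],a[2] → -2 -5 4 -6 -9 -7 1
j=3: a[3]=-6 ≤ 1 → i=2, swap a[2],a[3] → -2 -5 -6 4 -9 -7 1
j=4: a[4]=-9 ≤ 1 → i=3, swap a[3],a[4] → -2 -5 -6 -9 4 -7 1
j=5: a[5]=-7 ≤ 1 → i=4, swap a[4],a[5] → -2 -5 -6 -9 -7 4 1
final swap a[5],a[6] → -2 -5 -6 -9 -7 1 4; return 5
p = 5; k-1 = 4 < 5 ⇒ left

5; left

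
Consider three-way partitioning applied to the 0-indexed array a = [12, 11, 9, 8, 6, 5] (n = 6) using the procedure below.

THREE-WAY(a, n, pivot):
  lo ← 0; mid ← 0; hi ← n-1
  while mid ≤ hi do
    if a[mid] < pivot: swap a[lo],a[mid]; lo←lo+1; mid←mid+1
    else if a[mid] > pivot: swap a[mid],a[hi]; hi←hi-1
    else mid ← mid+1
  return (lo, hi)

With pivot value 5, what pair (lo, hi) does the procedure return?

pivot = 5; lo=0, mid=0, hi=5
a[mid]=12>5: swap a[0],a[5]; hi=4 → [5, 11, 9, 8, 6, 12]
a[mid]=5=5: mid=1
a[mid]=11>5: swap a[1],a[4]; hi=3 → [5, 6, 9, 8, 11, 12]
a[mid]=6>5: swap a[1],a[3]; hi=2 → [5, 8, 9, 6, 11, 12]
a[mid]=8>5: swap a[1],a[2]; hi=1 → [5, 9, 8, 6, 11, 12]
a[mid]=9>5: swap a[1],a[1]; hi=0 → [5, 9, 8, 6, 11, 12]
end: lo=0, hi=0; a = [5, 9, 8, 6, 11, 12]

(0, 0)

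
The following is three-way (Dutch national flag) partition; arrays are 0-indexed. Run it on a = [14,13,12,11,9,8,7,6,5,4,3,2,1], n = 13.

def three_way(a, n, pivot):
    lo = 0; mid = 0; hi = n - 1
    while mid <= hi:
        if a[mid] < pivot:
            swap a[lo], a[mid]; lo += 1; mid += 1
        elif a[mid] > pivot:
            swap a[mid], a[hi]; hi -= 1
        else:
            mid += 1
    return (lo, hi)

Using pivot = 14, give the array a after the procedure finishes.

[13,12,11,9,8,7,6,5,4,3,2,1,14]

lo=0 mid=0 hi=12
14=14: mid=1
13<14: swap(0,1), lo=1 mid=2 ⇒ [13,14,12,11,9,8,7,6,5,4,3,2,1]
12<14: swap(1,2), lo=2 mid=3 ⇒ [13,12,14,11,9,8,7,6,5,4,3,2,1]
11<14: swap(2,3), lo=3 mid=4 ⇒ [13,12,11,14,9,8,7,6,5,4,3,2,1]
9<14: swap(3,4), lo=4 mid=5 ⇒ [13,12,11,9,14,8,7,6,5,4,3,2,1]
8<14: swap(4,5), lo=5 mid=6 ⇒ [13,12,11,9,8,14,7,6,5,4,3,2,1]
7<14: swap(5,6), lo=6 mid=7 ⇒ [13,12,11,9,8,7,14,6,5,4,3,2,1]
6<14: swap(6,7), lo=7 mid=8 ⇒ [13,12,11,9,8,7,6,14,5,4,3,2,1]
5<14: swap(7,8), lo=8 mid=9 ⇒ [13,12,11,9,8,7,6,5,14,4,3,2,1]
4<14: swap(8,9), lo=9 mid=10 ⇒ [13,12,11,9,8,7,6,5,4,14,3,2,1]
3<14: swap(9,10), lo=10 mid=11 ⇒ [13,12,11,9,8,7,6,5,4,3,14,2,1]
2<14: swap(10,11), lo=11 mid=12 ⇒ [13,12,11,9,8,7,6,5,4,3,2,14,1]
1<14: swap(11,12), lo=12 mid=13 ⇒ [13,12,11,9,8,7,6,5,4,3,2,1,14]
done. lo=12 hi=12; a=[13,12,11,9,8,7,6,5,4,3,2,1,14]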